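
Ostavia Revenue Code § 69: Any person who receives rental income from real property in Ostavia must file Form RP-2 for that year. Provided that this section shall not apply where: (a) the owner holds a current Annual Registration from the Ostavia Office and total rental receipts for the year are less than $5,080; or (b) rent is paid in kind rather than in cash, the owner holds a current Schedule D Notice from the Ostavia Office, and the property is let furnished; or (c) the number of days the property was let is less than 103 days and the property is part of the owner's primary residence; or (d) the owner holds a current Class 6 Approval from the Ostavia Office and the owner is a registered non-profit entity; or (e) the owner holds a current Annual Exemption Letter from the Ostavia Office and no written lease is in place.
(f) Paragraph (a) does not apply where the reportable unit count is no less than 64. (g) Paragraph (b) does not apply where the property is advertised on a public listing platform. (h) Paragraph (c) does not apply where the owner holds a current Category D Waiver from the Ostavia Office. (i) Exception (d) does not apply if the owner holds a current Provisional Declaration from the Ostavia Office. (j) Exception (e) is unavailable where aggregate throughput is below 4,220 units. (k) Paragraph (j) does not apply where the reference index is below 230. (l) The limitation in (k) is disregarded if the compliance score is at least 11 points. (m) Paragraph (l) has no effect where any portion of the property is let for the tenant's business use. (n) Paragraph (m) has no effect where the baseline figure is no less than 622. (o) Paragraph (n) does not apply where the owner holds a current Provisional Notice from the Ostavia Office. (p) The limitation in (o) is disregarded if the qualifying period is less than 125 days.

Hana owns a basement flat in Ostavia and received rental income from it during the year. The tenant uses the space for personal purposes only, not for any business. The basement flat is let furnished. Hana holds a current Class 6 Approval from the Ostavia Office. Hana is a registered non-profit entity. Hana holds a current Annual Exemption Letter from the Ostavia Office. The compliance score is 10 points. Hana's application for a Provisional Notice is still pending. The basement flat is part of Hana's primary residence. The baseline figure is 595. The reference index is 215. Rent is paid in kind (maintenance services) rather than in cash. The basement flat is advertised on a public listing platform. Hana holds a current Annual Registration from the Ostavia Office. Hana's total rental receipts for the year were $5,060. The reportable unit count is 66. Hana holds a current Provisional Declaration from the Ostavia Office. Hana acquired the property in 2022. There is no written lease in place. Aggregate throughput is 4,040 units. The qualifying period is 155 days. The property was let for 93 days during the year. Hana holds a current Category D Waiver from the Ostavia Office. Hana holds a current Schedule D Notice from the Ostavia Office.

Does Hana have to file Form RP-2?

No — exception (e) applies; Hana is not required to file Form RP-2.

Exception (a): a current Annual Registration is held; total rental receipts for the year are $5,060, less than the $5,080 limit — every condition holds. But: (f) applies — the reportable unit count is 66, meeting the 64 threshold. (a) is therefore removed.
Exception (b): rent is paid in kind; a current Schedule D Notice is held; the property is let furnished — every condition holds. Turning to paragraph (g): (g) operates against (b): the property is publicly advertised. (b) is therefore removed.
Exception (c)'s conditions are all satisfied: the number of days the property was let is 93 days, less than the 103 days limit; the basement flat is part of the primary residence. Turning to paragraph (h): (h) is triggered — a current Category D Waiver is held. So (c) is unavailable.
All of (d)'s requirements are met (a current Class 6 Approval is held; Hana is a registered non-profit). But: (i) operates — a current Provisional Declaration is held. (d) is therefore removed.
Exception (e): a current Annual Exemption Letter is held; there is no written lease — every condition holds. Applying paragraphs (j)–(p): (j) would limit (e) — aggregate throughput is 4,040 units, below the 4,220 units limit — but (k) sets (j) aside: (k) is engaged — the reference index is 215, below the 230 limit. (l), which would lift (k), is inapplicable — the compliance score is 10 points, short of 11 points. So (e) applies.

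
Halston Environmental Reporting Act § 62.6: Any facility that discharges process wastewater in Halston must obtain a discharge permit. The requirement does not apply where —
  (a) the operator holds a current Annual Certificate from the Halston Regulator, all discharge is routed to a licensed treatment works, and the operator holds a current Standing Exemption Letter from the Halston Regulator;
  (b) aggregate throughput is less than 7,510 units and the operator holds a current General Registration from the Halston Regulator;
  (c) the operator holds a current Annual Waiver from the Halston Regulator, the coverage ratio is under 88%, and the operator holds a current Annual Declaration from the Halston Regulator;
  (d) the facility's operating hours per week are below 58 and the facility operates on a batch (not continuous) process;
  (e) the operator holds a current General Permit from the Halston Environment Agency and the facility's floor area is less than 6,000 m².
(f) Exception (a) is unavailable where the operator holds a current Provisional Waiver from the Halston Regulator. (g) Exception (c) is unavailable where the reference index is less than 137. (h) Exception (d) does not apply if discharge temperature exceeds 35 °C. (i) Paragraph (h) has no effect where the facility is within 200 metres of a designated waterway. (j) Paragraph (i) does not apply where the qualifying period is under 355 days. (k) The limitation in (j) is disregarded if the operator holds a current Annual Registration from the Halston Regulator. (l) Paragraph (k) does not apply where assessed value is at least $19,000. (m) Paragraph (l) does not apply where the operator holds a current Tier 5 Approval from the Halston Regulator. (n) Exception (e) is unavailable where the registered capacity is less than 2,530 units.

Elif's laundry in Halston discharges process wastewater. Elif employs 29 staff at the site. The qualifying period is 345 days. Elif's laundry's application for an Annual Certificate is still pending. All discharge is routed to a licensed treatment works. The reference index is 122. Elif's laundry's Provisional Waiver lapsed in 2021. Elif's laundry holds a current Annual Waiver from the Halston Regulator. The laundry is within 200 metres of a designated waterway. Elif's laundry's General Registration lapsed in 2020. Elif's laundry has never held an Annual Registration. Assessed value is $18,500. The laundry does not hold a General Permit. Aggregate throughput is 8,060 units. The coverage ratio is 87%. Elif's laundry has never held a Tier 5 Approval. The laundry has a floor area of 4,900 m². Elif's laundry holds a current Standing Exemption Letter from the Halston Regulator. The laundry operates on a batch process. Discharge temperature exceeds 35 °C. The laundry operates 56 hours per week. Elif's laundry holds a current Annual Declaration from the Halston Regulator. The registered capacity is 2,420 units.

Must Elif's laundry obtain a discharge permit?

Yes — Elif's laundry must obtain a discharge permit.

Exception (a) requires that the operator holds a current Annual Certificate from the Halston Regulator; but the Annual Certificate is not current, so (a) is unavailable.
Exception (b) requires that aggregate throughput is less than 7,510 units; but aggregate throughput is 8,060 units, not less than 7,510 units, so (b) is unavailable.
All of (c)'s requirements are met (a current Annual Waiver is held; the coverage ratio is 87%, under the 88% limit; a current Annual Declaration is held). But: (g) applies — the reference index is 122, less than the 137 limit. So (c) is unavailable.
Exception (d) is satisfied on its face — the facility's operating hours per week are 56, below the 58 limit; the facility operates on a batch process. But: (h) is engaged — discharge temperature exceeds 35 °C. (i) operates (the laundry is within 200 m of a designated waterway), but is displaced by (j): (j) operates against (i): the qualifying period is 345 days, under the 355 days limit. (k) is not triggered (no current Annual Registration is held), so (j) stands. (d) is therefore removed.
Exception (e) fails — no General Permit is held.
No exception displaces § 62.6.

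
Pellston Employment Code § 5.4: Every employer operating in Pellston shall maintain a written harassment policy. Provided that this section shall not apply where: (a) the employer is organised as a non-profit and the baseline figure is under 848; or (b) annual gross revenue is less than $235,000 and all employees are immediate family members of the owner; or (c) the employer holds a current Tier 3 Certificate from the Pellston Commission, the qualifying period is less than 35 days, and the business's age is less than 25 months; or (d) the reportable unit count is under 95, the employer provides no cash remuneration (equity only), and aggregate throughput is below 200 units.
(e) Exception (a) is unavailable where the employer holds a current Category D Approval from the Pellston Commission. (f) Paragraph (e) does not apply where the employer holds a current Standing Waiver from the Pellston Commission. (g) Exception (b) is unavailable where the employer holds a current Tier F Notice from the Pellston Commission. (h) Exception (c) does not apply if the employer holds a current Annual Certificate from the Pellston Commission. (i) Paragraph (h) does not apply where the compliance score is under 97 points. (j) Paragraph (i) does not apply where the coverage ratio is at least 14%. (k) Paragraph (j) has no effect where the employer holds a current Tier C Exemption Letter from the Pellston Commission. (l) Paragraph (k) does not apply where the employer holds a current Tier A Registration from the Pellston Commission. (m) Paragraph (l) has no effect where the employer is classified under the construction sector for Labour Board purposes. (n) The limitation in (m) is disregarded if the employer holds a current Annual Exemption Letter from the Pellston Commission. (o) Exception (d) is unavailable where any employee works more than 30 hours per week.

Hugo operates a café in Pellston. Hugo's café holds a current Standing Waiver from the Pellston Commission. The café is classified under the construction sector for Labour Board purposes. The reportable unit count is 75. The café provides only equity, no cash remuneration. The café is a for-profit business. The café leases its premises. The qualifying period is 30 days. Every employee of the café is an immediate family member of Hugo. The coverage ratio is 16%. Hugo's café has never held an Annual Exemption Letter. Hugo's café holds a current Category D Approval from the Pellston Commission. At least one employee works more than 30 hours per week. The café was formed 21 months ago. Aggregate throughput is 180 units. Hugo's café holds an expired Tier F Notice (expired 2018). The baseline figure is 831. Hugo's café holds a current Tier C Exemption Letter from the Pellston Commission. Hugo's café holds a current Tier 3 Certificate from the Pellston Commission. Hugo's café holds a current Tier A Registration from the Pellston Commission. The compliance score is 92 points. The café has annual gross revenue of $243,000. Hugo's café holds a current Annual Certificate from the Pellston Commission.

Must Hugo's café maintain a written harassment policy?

Exception (a) does not apply: the employer is for-profit.
Exception (b) does not apply: annual gross revenue is $243,000, not less than $235,000.
Exception (c) is satisfied on its face — a current Tier 3 Certificate is held; the qualifying period is 30 days, less than the 35 days limit; the business's age is 21 months, less than the 25 months limit. Applying paragraphs (h)–(n): (h) would limit (c) — a current Annual Certificate is held — but (i) sets (h) aside: (i) operates against (h): the compliance score is 92 points, under the 97 points limit. (j) is engaged (the coverage ratio is 16%, meeting the 14% threshold), but yields to (k): (k) applies — a current Tier C Exemption Letter is held. (l) applies (a current Tier A Registration is held), but is set aside by (m): (m) operates against (l): the café is classified under the construction sector. (n) is not triggered (no current Annual Exemption Letter is held), so (m) stands. Exception (c) stands.
Exception (d) is satisfied on its face — the reportable unit count is 75, under the 95 limit; remuneration is equity-only; aggregate throughput is 180 units, below the 200 units limit. But applying paragraph (o): (o) operates against (d): at least one employee exceeds 30 hours/week. Exception (d) does not apply.

No — exception (c) applies; Hugo's café is not required to maintain a written harassment policy.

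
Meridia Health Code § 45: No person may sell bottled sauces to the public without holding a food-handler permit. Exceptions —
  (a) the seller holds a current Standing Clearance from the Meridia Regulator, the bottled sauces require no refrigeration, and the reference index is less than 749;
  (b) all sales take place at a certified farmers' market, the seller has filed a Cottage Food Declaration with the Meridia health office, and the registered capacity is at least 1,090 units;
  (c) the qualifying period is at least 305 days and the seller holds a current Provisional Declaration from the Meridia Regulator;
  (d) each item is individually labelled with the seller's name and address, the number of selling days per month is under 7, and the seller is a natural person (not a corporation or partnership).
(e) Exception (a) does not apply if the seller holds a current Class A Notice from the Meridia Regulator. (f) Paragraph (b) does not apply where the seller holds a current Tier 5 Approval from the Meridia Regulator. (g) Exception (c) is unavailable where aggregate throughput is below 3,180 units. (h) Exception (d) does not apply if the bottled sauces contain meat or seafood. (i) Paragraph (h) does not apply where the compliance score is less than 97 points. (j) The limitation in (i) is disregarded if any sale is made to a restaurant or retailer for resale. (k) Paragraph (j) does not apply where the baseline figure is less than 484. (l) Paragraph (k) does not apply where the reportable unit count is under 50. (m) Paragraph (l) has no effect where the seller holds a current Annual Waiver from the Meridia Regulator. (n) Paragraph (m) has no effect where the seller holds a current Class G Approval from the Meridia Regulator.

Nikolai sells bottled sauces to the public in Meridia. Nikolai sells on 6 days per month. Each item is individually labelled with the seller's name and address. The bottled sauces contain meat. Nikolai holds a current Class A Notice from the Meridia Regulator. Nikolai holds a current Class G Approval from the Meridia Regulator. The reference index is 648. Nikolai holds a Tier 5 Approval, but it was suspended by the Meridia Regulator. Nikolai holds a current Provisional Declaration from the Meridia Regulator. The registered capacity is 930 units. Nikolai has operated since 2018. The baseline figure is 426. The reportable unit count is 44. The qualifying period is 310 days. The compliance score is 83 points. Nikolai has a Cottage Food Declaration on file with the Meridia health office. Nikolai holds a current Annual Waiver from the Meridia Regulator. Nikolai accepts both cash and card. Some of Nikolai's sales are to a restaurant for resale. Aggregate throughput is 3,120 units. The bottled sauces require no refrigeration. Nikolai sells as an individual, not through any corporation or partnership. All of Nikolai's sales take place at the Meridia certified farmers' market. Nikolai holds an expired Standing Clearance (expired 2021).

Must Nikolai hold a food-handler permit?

Exception (a) does not apply: no current Standing Clearance is held.
Exception (b) requires that the registered capacity is at least 1,090 units; but the registered capacity is 930 units, short of 1,090 units, so (b) is unavailable.
Exception (c) is satisfied on its face — the qualifying period is 310 days, meeting the 305 days threshold; a current Provisional Declaration is held. But applying paragraph (g): (g) operates against (c): aggregate throughput is 3,120 units, below the 3,180 units limit. (c) is therefore removed.
Exception (d)'s conditions are all satisfied: items are individually labelled; the number of selling days per month is 6, under the 7 limit; the seller is a natural person. Turning to paragraphs (h)–(n): (h) operates against (d): the bottled sauces contain meat. (i) operates (the compliance score is 83 points, less than the 97 points limit), but is itself disapplied by (j): (j) operates against (i): some sales are to a restaurant for resale. (k) operates (the baseline figure is 426, less than the 484 limit), but yields to (l): (l) operates against (k): the reportable unit count is 44, under the 50 limit. (m) would limit (l) — a current Annual Waiver is held — but (n) sets (m) aside: (n) operates against (m): a current Class G Approval is held. So (d) is unavailable.
No exception applies. The general rule governs.

Yes — Nikolai must hold a food-handler permit.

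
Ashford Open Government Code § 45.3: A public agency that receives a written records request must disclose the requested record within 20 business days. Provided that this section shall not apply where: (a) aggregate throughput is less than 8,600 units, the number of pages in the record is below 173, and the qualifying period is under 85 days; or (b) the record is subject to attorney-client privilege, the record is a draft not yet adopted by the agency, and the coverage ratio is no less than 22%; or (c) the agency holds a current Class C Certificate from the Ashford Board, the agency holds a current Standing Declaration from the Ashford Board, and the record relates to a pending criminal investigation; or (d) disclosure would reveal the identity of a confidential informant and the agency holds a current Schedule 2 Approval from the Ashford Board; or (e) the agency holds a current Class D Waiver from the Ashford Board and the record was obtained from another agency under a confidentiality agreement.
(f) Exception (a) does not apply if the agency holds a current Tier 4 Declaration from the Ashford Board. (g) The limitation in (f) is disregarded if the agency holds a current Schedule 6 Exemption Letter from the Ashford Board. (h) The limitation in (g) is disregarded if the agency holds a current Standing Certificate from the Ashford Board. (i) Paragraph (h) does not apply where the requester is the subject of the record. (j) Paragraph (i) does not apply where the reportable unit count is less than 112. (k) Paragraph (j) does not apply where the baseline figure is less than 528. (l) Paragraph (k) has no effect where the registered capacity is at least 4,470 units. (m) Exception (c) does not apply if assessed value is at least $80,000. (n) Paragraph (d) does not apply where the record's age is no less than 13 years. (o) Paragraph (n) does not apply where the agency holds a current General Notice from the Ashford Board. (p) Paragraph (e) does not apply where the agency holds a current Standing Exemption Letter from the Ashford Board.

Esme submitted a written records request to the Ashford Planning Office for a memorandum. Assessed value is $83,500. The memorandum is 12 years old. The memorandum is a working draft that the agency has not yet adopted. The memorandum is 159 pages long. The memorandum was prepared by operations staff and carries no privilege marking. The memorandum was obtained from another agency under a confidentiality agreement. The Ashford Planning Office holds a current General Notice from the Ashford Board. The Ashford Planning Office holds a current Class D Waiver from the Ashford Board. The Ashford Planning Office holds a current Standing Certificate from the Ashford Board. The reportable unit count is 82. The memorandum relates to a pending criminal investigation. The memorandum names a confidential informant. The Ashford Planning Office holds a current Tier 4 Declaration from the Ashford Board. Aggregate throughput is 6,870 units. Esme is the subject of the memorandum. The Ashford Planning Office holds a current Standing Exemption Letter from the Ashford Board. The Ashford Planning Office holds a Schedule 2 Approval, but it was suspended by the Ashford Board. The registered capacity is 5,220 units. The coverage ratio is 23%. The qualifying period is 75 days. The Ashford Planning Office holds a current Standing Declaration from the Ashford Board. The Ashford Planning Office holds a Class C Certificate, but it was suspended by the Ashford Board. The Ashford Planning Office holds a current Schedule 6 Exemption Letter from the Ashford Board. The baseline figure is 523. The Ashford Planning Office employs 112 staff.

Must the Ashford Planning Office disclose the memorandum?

Exception (a) is satisfied on its face — aggregate throughput is 6,870 units, less than the 8,600 units limit; the number of pages in the record is 159, below the 173 limit; the qualifying period is 75 days, under the 85 days limit. Turning to paragraphs (f)–(l): (f) is triggered — a current Tier 4 Declaration is held. (g) applies (a current Schedule 6 Exemption Letter is held), but is itself disapplied by (h): (h) operates against (g): a current Standing Certificate is held. (i) is triggered (Esme is the subject of the memorandum), but is set aside by (j): (j) applies — the reportable unit count is 82, less than the 112 limit. (k) would limit (j) — the baseline figure is 523, less than the 528 limit — but (l) sets (k) aside: (l) operates — the registered capacity is 5,220 units, meeting the 4,470 units threshold. Exception (a) does not apply.
Exception (b) fails — the memorandum carries no privilege marking.
Exception (c) fails — no current Class C Certificate is held.
Exception (d) does not apply: no current Schedule 2 Approval is held.
All of (e)'s requirements are met (a current Class D Waiver is held; the memorandum was obtained under a confidentiality agreement). But applying paragraph (p): (p) operates — a current Standing Exemption Letter is held. So (e) is unavailable.
None of the exceptions is available; § 45.3 applies in full.

Yes — the Ashford Planning Office must disclose the memorandum.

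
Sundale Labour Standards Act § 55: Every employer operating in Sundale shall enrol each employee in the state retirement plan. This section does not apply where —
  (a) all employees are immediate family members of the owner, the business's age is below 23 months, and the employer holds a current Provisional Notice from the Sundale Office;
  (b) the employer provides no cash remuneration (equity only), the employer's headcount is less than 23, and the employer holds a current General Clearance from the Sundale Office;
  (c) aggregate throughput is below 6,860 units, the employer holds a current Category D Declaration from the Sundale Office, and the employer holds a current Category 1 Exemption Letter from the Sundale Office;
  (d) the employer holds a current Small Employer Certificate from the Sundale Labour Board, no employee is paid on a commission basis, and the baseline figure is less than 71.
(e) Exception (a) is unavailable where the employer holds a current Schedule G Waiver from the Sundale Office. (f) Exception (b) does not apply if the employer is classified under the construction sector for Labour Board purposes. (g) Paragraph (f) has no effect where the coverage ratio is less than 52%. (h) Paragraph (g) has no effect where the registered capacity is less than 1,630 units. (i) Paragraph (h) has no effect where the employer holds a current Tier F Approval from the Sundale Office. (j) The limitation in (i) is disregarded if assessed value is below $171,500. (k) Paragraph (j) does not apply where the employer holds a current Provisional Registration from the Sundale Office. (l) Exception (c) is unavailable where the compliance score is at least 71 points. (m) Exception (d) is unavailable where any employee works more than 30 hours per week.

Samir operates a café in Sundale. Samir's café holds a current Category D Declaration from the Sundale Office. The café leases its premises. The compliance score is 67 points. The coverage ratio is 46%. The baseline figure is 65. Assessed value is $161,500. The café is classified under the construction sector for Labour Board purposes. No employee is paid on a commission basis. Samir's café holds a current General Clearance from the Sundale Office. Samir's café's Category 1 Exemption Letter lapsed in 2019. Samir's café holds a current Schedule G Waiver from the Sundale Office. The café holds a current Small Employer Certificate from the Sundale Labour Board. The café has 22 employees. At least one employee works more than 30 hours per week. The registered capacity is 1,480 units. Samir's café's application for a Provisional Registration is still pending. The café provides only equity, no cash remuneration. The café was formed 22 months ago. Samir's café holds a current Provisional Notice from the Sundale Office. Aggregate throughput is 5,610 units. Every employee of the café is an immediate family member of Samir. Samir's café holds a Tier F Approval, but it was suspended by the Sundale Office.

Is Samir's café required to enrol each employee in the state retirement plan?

All of (a)'s requirements are met (every employee is an immediate family member; the business's age is 22 months, below the 23 months limit; a current Provisional Notice is held). Turning to paragraph (e): (e) is engaged — a current Schedule G Waiver is held. Exception (a) does not apply.
All of (b)'s requirements are met (remuneration is equity-only; the employer's headcount is 22, less than the 23 limit; a current General Clearance is held). But applying paragraphs (f)–(k): (f) operates against (b): the café is classified under the construction sector. (g) is engaged (the coverage ratio is 46%, less than the 52% limit), but is itself disapplied by (h): (h) operates against (g): the registered capacity is 1,480 units, less than the 1,630 units limit. (i) does not operate here (the Tier F Approval is not current), so (h) stands. (b) is therefore removed.
Exception (c) fails — the Category 1 Exemption Letter is not current.
Exception (d)'s conditions are all satisfied: a current Small Employer Certificate is held; no employee is paid on commission; the baseline figure is 65, less than the 71 limit. But applying paragraph (m): (m) operates against (d): at least one employee exceeds 30 hours/week. Exception (d) does not apply.
No exception is made out. Samir's café falls within the general rule.

Yes — Samir's café must enrol each employee in the state retirement plan.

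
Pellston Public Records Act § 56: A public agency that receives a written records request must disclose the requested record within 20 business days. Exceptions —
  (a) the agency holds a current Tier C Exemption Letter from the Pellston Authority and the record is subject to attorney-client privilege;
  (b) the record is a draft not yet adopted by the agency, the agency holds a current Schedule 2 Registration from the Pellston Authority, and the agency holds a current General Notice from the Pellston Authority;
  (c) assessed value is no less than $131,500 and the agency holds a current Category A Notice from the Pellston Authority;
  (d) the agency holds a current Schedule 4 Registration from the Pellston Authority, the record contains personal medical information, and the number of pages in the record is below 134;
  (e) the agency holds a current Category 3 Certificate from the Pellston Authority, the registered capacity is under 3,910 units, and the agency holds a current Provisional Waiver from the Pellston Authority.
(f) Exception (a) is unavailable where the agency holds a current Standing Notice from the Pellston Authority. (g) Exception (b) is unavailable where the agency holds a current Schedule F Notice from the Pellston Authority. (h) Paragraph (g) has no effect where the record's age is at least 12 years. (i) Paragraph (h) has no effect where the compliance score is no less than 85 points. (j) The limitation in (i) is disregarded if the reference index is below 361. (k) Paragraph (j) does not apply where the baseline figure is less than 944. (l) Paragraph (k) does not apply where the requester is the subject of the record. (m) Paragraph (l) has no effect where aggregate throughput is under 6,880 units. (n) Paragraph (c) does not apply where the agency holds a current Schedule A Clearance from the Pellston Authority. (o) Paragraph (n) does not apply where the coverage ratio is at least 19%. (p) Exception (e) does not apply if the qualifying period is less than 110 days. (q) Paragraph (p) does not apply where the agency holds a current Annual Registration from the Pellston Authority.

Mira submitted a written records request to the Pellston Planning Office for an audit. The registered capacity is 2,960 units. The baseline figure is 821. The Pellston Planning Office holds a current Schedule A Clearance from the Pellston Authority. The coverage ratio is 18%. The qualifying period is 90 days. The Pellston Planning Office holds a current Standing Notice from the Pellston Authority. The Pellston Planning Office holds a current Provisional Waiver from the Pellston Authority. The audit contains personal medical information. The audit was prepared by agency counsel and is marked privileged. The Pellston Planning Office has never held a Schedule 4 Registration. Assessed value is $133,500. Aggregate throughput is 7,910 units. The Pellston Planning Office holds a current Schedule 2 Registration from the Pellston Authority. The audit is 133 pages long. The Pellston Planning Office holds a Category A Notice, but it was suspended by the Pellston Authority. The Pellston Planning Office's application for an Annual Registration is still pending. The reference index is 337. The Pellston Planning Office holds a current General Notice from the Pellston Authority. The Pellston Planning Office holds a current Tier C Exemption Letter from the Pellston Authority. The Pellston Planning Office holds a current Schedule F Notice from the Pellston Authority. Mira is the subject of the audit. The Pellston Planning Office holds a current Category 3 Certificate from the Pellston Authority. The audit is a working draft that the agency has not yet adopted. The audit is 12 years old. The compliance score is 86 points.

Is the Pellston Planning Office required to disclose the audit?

All of (a)'s requirements are met (a current Tier C Exemption Letter is held; the audit is privileged). But: (f) operates — a current Standing Notice is held. Exception (a) does not apply.
All of (b)'s requirements are met (the audit is an unadopted draft; a current Schedule 2 Registration is held; a current General Notice is held). Under paragraphs (g)–(m): (g) is triggered (a current Schedule F Notice is held), but is displaced by (h): (h) operates against (g): the record's age is 12 years, meeting the 12 years threshold. (i) operates (the compliance score is 86 points, meeting the 85 points threshold), but yields to (j): (j) operates against (i): the reference index is 337, below the 361 limit. (k) would limit (j) — the baseline figure is 821, less than the 944 limit — but (l) sets (k) aside: (l) is triggered — Mira is the subject of the audit. (m) does not operate here (aggregate throughput is 7,910 units, not under 6,880 units), so (l) stands. (b) remains available.
Exception (c) fails — no current Category A Notice is held.
Exception (d) requires that the agency holds a current Schedule 4 Registration from the Pellston Authority; but no current Schedule 4 Registration is held, so (d) is unavailable.
Exception (e): a current Category 3 Certificate is held; the registered capacity is 2,960 units, under the 3,910 units limit; a current Provisional Waiver is held — every condition holds. However, paragraphs (p)–(q) must be considered: (p) applies — the qualifying period is 90 days, less than the 110 days limit. (q) is not engaged (there is no Annual Registration in force), so (p) stands. (e) is therefore removed.

No — exception (b) applies; the Pellston Planning Office is not required to disclose the audit.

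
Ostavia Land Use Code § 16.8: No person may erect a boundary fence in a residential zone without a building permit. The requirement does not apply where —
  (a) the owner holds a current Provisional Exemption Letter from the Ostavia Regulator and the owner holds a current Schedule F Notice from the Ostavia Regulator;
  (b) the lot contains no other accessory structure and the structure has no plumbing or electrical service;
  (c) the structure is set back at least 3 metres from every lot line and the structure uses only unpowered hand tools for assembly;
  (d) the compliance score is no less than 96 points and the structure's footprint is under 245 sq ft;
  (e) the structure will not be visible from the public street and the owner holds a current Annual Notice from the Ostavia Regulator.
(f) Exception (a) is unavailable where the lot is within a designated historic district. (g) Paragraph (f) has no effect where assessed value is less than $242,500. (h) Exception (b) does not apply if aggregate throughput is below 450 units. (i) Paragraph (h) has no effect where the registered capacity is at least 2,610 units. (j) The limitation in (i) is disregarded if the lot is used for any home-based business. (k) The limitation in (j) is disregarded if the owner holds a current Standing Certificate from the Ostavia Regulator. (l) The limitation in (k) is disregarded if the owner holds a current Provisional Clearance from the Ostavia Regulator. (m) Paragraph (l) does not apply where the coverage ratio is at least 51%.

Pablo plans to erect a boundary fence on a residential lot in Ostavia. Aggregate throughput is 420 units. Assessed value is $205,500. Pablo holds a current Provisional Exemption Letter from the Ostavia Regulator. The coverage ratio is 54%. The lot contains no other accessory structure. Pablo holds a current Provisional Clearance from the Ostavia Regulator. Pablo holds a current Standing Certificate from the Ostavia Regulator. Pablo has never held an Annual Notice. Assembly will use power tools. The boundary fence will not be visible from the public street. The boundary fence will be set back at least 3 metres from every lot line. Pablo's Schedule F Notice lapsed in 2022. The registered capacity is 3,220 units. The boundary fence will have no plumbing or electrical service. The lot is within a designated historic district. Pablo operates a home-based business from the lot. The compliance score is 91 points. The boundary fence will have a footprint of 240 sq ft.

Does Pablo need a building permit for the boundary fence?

No — exception (b) applies; Pablo does not need a building permit.

Exception (a) fails — the Schedule F Notice is not current.
All of (b)'s requirements are met (the lot has no other accessory structure; there is no plumbing or electrical service). Considering the limiting provisions: (h) would limit (b) — aggregate throughput is 420 units, below the 450 units limit — but (i) sets (h) aside: (i) operates against (h): the registered capacity is 3,220 units, meeting the 2,610 units threshold. (j) is triggered (a home-based business operates on the lot), but yields to (k): (k) operates against (j): a current Standing Certificate is held. (l) applies (a current Provisional Clearance is held), but is overridden by (m): (m) is engaged — the coverage ratio is 54%, meeting the 51% threshold. So (b) applies.
Exception (c) does not apply: assembly uses power tools.
Exception (d) fails — the compliance score is 91 points, short of 96 points.
Exception (e) fails — no current Annual Notice is held.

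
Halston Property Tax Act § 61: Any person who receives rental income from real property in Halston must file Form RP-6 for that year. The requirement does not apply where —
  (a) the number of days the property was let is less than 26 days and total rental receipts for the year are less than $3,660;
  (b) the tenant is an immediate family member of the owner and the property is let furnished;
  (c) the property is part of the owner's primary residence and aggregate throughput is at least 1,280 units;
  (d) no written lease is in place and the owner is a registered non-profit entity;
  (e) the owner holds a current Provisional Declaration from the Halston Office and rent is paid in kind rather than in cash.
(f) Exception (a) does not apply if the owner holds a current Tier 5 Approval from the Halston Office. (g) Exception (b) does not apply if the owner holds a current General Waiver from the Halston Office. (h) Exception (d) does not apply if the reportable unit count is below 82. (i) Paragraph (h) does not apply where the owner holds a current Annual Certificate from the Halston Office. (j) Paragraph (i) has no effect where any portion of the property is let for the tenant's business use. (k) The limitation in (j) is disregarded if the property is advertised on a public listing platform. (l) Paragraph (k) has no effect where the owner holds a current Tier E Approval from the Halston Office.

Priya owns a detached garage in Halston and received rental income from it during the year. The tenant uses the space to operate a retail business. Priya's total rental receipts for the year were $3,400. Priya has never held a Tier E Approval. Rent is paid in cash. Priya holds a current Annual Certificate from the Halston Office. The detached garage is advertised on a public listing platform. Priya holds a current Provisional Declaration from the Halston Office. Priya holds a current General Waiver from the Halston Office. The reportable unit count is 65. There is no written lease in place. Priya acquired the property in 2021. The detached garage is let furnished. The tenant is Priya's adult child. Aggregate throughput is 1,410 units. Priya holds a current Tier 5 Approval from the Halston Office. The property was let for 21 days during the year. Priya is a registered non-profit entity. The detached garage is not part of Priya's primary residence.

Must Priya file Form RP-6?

Exception (a)'s conditions are all satisfied: the number of days the property was let is 21 days, less than the 26 days limit; total rental receipts for the year are $3,400, less than the $3,660 limit. Turning to paragraph (f): (f) operates — a current Tier 5 Approval is held. Exception (a) does not apply.
All of (b)'s requirements are met (the tenant is an immediate family member; the property is let furnished). But applying paragraph (g): (g) operates — a current General Waiver is held. So (b) is unavailable.
Exception (c) fails — the detached garage is not part of the primary residence.
Exception (d): there is no written lease; Priya is a registered non-profit — every condition holds. As to paragraphs (h)–(l): (h) applies (the reportable unit count is 65, below the 82 limit), but is displaced by (i): (i) operates against (h): a current Annual Certificate is held. (j) is triggered (the space is let for business use), but is overridden by (k): (k) operates — the property is publicly advertised. (l), which would lift (k), is not engaged — no current Tier E Approval is held. Exception (d) stands.
Exception (e) fails — rent is paid in cash.

No — exception (d) applies; Priya is not required to file Form RP-6.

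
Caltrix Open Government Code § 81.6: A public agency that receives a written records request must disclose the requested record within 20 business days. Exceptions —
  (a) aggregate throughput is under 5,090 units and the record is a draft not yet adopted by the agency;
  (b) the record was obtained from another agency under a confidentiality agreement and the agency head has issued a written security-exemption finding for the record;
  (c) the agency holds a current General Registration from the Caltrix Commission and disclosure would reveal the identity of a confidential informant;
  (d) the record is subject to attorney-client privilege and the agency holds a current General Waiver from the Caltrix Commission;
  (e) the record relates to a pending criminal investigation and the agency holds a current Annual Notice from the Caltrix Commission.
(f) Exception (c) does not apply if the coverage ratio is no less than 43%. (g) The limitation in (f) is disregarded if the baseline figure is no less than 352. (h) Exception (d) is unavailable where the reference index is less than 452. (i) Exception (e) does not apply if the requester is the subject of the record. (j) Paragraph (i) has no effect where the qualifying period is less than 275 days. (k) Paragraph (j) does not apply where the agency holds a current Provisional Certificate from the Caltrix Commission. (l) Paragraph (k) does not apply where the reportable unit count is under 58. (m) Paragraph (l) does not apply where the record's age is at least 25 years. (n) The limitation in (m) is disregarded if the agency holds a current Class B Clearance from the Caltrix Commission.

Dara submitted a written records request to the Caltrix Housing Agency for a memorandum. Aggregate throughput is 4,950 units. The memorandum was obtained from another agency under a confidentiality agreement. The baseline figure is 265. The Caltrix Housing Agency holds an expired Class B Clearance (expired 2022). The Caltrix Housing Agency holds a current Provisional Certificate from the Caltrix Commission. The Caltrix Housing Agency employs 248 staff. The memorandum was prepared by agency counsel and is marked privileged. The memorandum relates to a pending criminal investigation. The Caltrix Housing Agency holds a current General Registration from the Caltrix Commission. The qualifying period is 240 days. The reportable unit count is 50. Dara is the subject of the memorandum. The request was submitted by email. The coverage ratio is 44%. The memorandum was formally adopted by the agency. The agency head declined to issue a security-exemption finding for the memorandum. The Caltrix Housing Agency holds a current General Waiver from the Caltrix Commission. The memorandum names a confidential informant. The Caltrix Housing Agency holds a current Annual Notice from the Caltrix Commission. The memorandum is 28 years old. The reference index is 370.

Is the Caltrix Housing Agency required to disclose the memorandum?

Exception (a) does not apply: the memorandum has been formally adopted.
Exception (b) fails — the agency head declined to issue a security-exemption finding.
Exception (c): a current General Registration is held; the memorandum names a confidential informant — every condition holds. However, paragraphs (f)–(g) must be considered: (f) is triggered — the coverage ratio is 44%, meeting the 43% threshold. (g) is not engaged (the baseline figure is 265, short of 352), so (f) stands. So (c) is unavailable.
Exception (d) is satisfied on its face — the memorandum is privileged; a current General Waiver is held. But: (h) applies — the reference index is 370, less than the 452 limit. (d) is therefore removed.
Exception (e) is satisfied on its face — the memorandum relates to a pending investigation; a current Annual Notice is held. However, paragraphs (i)–(n) must be considered: (i) operates — Dara is the subject of the memorandum. (j) is triggered (the qualifying period is 240 days, less than the 275 days limit), but is itself disapplied by (k): (k) operates against (j): a current Provisional Certificate is held. (l) would limit (k) — the reportable unit count is 50, under the 58 limit — but (m) sets (l) aside: (m) is engaged — the record's age is 28 years, meeting the 25 years threshold. (n), which would lift (m), is not triggered — the Class B Clearance is not current. Exception (e) does not apply.
No exception is made out. the Caltrix Housing Agency falls within the general rule.

Yes — the Caltrix Housing Agency must disclose the memorandum.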